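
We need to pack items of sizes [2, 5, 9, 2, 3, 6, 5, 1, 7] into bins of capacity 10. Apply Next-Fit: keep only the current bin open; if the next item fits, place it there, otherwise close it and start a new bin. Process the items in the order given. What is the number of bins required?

6

Put 2 in bin 1; 8 remain.
Put 5 in bin 1; 3 remain.
Put 9 in bin 2; 1 remain.
Put 2 in bin 3; 8 remain.
Put 3 in bin 3; 5 remain.
Put 6 in bin 4; 4 remain.
Put 5 in bin 5; 5 remain.
Put 1 in bin 5; 4 remain.
Put 7 in bin 6; 3 remain.
Final bins: [2,5] [9] [2,3] [6] [5,1] [7].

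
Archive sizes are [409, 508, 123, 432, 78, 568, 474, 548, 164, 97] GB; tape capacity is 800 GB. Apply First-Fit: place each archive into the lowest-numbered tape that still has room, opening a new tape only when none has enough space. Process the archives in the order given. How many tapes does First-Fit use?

409 GB → tape 1 (remaining 391 GB)
508 GB → tape 2 (remaining 292 GB)
123 GB → tape 1 (remaining 268 GB)
432 GB → tape 3 (remaining 368 GB)
78 GB → tape 1 (remaining 190 GB)
568 GB → tape 4 (remaining 232 GB)
474 GB → tape 5 (remaining 326 GB)
548 GB → tape 6 (remaining 252 GB)
164 GB → tape 1 (remaining 26 GB)
97 GB → tape 2 (remaining 195 GB)

6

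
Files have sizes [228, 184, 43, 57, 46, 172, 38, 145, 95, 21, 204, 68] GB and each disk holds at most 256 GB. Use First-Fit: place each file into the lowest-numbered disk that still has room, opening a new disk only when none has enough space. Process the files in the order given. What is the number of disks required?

6

disk 1: place 228 GB, 28 GB left
disk 2: place 184 GB, 72 GB left
disk 2: place 43 GB, 29 GB left
disk 3: place 57 GB, 199 GB left
disk 3: place 46 GB, 153 GB left
disk 4: place 172 GB, 84 GB left
disk 3: place 38 GB, 115 GB left
disk 5: place 145 GB, 111 GB left
disk 3: place 95 GB, 20 GB left
disk 1: place 21 GB, 7 GB left
disk 6: place 204 GB, 52 GB left
disk 4: place 68 GB, 16 GB left
Final disks: [228,21] [184,43] [57,46,38,95] [172,68] [145] [204].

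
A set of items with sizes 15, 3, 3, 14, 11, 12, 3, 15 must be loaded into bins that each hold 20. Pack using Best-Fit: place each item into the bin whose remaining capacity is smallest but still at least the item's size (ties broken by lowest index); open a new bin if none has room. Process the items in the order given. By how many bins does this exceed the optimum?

0

Best-Fit: [15,3] [3,14,3] [11] [12] [15] → 5 bins.
5 items exceed 10 (half the capacity), and no two of those can share a bin, so at least 5 bins are needed.
So 5 is already optimal.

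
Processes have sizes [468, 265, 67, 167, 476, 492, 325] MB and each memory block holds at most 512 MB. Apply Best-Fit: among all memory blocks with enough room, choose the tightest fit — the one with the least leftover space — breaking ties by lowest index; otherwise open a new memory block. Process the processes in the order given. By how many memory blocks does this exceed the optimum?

0

Best-Fit: [468] [265,67,167] [476] [492] [325] → 5 memory blocks.
Total size 2260 MB; any packing needs at least ⌈2260/512⌉ = 5 memory blocks.
So 5 is already optimal.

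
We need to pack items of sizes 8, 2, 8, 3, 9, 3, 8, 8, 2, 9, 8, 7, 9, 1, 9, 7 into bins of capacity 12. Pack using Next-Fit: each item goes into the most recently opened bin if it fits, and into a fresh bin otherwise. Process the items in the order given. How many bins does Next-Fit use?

Put 8 in bin 1; 4 remain.
Put 2 in bin 1; 2 remain.
Put 8 in bin 2; 4 remain.
Put 3 in bin 2; 1 remain.
Put 9 in bin 3; 3 remain.
Put 3 in bin 3; 0 remain.
Put 8 in bin 4; 4 remain.
Put 8 in bin 5; 4 remain.
Put 2 in bin 5; 2 remain.
Put 9 in bin 6; 3 remain.
Put 8 in bin 7; 4 remain.
Put 7 in bin 8; 5 remain.
Put 9 in bin 9; 3 remain.
Put 1 in bin 9; 2 remain.
Put 9 in bin 10; 3 remain.
Put 7 in bin 11; 5 remain.
Final bins: [8,2] [8,3] [9,3] [8] [8,2] [9] [8] [7] [9,1] [9] [7].

11 bins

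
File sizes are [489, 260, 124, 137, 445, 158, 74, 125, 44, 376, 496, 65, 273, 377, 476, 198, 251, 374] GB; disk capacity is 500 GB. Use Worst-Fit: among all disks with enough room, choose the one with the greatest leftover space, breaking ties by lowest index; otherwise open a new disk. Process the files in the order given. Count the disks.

11

489 GB → disk 1 (remaining 11 GB)
260 GB → disk 2 (remaining 240 GB)
124 GB → disk 2 (remaining 116 GB)
137 GB → disk 3 (remaining 363 GB)
445 GB → disk 4 (remaining 55 GB)
158 GB → disk 3 (remaining 205 GB)
74 GB → disk 3 (remaining 131 GB)
125 GB → disk 3 (remaining 6 GB)
44 GB → disk 2 (remaining 72 GB)
376 GB → disk 5 (remaining 124 GB)
496 GB → disk 6 (remaining 4 GB)
65 GB → disk 5 (remaining 59 GB)
273 GB → disk 7 (remaining 227 GB)
377 GB → disk 8 (remaining 123 GB)
476 GB → disk 9 (remaining 24 GB)
198 GB → disk 7 (remaining 29 GB)
251 GB → disk 10 (remaining 249 GB)
374 GB → disk 11 (remaining 126 GB)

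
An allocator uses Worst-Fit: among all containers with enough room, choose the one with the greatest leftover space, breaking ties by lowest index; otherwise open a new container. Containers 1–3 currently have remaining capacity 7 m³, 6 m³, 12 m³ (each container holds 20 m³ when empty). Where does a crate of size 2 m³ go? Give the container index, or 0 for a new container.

3

Containers with room: container 1 (7 m³), container 2 (6 m³), container 3 (12 m³).
Most room is container 3 with 12 m³ free.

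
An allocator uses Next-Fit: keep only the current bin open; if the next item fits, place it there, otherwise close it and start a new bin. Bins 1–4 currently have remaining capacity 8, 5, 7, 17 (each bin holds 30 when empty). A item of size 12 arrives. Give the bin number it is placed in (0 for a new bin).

Next-Fit only looks at bin 4, which has 17 free.
12 fits there.

4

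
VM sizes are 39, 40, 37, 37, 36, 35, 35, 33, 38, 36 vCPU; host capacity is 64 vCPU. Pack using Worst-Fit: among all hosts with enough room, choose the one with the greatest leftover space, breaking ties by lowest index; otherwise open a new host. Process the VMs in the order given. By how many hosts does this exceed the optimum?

Worst-Fit: [39] [40] [37] [37] [36] [35] [35] [33] [38] [36] → 10 hosts.
10 VMs exceed 32 vCPU (half the capacity), and no two of those can share a host, so at least 10 hosts are needed.
So 10 is already optimal.

0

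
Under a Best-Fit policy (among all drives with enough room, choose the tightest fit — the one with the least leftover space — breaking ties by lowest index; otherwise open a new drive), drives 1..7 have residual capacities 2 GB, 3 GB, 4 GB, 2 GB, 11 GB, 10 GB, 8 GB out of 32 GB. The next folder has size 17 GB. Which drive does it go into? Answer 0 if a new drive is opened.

0

No drive has ≥ 17 GB free, so a new drive is opened.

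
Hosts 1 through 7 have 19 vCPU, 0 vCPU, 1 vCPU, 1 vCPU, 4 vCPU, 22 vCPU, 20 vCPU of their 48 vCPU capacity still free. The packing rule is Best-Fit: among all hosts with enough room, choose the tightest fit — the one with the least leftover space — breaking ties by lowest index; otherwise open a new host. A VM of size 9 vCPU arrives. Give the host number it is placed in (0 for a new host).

1

Hosts with room: host 1 (19 vCPU), host 6 (22 vCPU), host 7 (20 vCPU).
Tightest fit is host 1 with 19 vCPU free.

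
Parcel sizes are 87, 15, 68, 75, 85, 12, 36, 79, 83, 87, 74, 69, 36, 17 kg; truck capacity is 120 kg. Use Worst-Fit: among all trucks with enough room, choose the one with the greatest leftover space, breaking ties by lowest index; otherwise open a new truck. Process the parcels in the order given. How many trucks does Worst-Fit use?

9

Put 87 kg in truck 1; 33 kg remain.
Put 15 kg in truck 1; 18 kg remain.
Put 68 kg in truck 2; 52 kg remain.
Put 75 kg in truck 3; 45 kg remain.
Put 85 kg in truck 4; 35 kg remain.
Put 12 kg in truck 2; 40 kg remain.
Put 36 kg in truck 3; 9 kg remain.
Put 79 kg in truck 5; 41 kg remain.
Put 83 kg in truck 6; 37 kg remain.
Put 87 kg in truck 7; 33 kg remain.
Put 74 kg in truck 8; 46 kg remain.
Put 69 kg in truck 9; 51 kg remain.
Put 36 kg in truck 9; 15 kg remain.
Put 17 kg in truck 8; 29 kg remain.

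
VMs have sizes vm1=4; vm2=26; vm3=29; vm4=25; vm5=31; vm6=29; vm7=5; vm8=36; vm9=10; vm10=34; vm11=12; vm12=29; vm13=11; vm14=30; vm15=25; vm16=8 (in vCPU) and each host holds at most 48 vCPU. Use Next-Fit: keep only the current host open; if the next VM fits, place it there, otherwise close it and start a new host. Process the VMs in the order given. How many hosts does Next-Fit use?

10

Put vm1 (4 vCPU) in host 1; 44 vCPU remain.
Put vm2 (26 vCPU) in host 1; 18 vCPU remain.
Put vm3 (29 vCPU) in host 2; 19 vCPU remain.
Put vm4 (25 vCPU) in host 3; 23 vCPU remain.
Put vm5 (31 vCPU) in host 4; 17 vCPU remain.
Put vm6 (29 vCPU) in host 5; 19 vCPU remain.
Put vm7 (5 vCPU) in host 5; 14 vCPU remain.
Put vm8 (36 vCPU) in host 6; 12 vCPU remain.
Put vm9 (10 vCPU) in host 6; 2 vCPU remain.
Put vm10 (34 vCPU) in host 7; 14 vCPU remain.
Put vm11 (12 vCPU) in host 7; 2 vCPU remain.
Put vm12 (29 vCPU) in host 8; 19 vCPU remain.
Put vm13 (11 vCPU) in host 8; 8 vCPU remain.
Put vm14 (30 vCPU) in host 9; 18 vCPU remain.
Put vm15 (25 vCPU) in host 10; 23 vCPU remain.
Put vm16 (8 vCPU) in host 10; 15 vCPU remain.
Final hosts: [4,26] [29] [25] [31] [29,5] [36,10] [34,12] [29,11] [30] [25,8].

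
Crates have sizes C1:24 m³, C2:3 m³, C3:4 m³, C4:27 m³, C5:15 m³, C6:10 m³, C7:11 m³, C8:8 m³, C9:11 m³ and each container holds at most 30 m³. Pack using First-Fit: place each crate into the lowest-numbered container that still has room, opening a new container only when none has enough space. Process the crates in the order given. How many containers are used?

Put C1 (24 m³) in container 1; 6 m³ remain.
Put C2 (3 m³) in container 1; 3 m³ remain.
Put C3 (4 m³) in container 2; 26 m³ remain.
Put C4 (27 m³) in container 3; 3 m³ remain.
Put C5 (15 m³) in container 2; 11 m³ remain.
Put C6 (10 m³) in container 2; 1 m³ remain.
Put C7 (11 m³) in container 4; 19 m³ remain.
Put C8 (8 m³) in container 4; 11 m³ remain.
Put C9 (11 m³) in container 4; 0 m³ remain.
Final containers: [24,3] [4,15,10] [27] [11,8,11].

4 containers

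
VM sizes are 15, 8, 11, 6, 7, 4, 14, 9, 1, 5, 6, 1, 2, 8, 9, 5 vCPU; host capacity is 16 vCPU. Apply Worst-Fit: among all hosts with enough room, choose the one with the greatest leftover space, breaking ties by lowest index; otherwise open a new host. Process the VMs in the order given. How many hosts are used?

15 vCPU → host 1 (remaining 1 vCPU)
8 vCPU → host 2 (remaining 8 vCPU)
11 vCPU → host 3 (remaining 5 vCPU)
6 vCPU → host 2 (remaining 2 vCPU)
7 vCPU → host 4 (remaining 9 vCPU)
4 vCPU → host 4 (remaining 5 vCPU)
14 vCPU → host 5 (remaining 2 vCPU)
9 vCPU → host 6 (remaining 7 vCPU)
1 vCPU → host 6 (remaining 6 vCPU)
5 vCPU → host 6 (remaining 1 vCPU)
6 vCPU → host 7 (remaining 10 vCPU)
1 vCPU → host 7 (remaining 9 vCPU)
2 vCPU → host 7 (remaining 7 vCPU)
8 vCPU → host 8 (remaining 8 vCPU)
9 vCPU → host 9 (remaining 7 vCPU)
5 vCPU → host 8 (remaining 3 vCPU)

9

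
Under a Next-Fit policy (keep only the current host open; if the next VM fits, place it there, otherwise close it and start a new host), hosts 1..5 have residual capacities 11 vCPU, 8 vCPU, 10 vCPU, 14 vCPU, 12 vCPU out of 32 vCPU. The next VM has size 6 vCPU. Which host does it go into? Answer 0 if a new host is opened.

5

Next-Fit only looks at host 5, which has 12 vCPU free.
6 vCPU fits there.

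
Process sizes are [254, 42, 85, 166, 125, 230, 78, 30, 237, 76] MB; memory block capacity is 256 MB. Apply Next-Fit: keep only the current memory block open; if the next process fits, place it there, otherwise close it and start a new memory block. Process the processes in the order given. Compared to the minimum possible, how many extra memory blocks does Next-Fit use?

Next-Fit: [254] [42,85] [166] [125] [230] [78,30] [237] [76] → 8 memory blocks.
Total size 1323 MB; any packing needs at least ⌈1323/256⌉ = 6 memory blocks.
An optimal packing achieves that bound: [254] [237] [230] [166,85] [125,78,42] [76,30] → 6 memory blocks.
Excess: 8 − 6 = 2.

2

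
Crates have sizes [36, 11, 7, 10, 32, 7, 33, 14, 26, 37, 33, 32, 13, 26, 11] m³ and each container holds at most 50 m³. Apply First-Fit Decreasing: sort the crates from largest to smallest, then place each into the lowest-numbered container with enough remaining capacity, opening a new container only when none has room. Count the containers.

Sorted descending: 37, 36, 33, 33, 32, 32, 26, 26, 14, 13, 11, 11, 10, 7, 7.
container 1: place 37 m³, 13 m³ left
container 2: place 36 m³, 14 m³ left
container 3: place 33 m³, 17 m³ left
container 4: place 33 m³, 17 m³ left
container 5: place 32 m³, 18 m³ left
container 6: place 32 m³, 18 m³ left
container 7: place 26 m³, 24 m³ left
container 8: place 26 m³, 24 m³ left
container 2: place 14 m³, 0 m³ left
container 1: place 13 m³, 0 m³ left
container 3: place 11 m³, 6 m³ left
container 4: place 11 m³, 6 m³ left
container 5: place 10 m³, 8 m³ left
container 5: place 7 m³, 1 m³ left
container 6: place 7 m³, 11 m³ left

8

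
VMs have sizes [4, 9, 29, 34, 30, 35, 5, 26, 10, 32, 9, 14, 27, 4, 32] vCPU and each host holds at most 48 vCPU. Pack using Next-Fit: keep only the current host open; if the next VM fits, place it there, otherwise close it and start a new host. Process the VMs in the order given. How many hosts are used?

8

Put 4 vCPU in host 1; 44 vCPU remain.
Put 9 vCPU in host 1; 35 vCPU remain.
Put 29 vCPU in host 1; 6 vCPU remain.
Put 34 vCPU in host 2; 14 vCPU remain.
Put 30 vCPU in host 3; 18 vCPU remain.
Put 35 vCPU in host 4; 13 vCPU remain.
Put 5 vCPU in host 4; 8 vCPU remain.
Put 26 vCPU in host 5; 22 vCPU remain.
Put 10 vCPU in host 5; 12 vCPU remain.
Put 32 vCPU in host 6; 16 vCPU remain.
Put 9 vCPU in host 6; 7 vCPU remain.
Put 14 vCPU in host 7; 34 vCPU remain.
Put 27 vCPU in host 7; 7 vCPU remain.
Put 4 vCPU in host 7; 3 vCPU remain.
Put 32 vCPU in host 8; 16 vCPU remain.
Final hosts: [4,9,29] [34] [30] [35,5] [26,10] [32,9] [14,27,4] [32].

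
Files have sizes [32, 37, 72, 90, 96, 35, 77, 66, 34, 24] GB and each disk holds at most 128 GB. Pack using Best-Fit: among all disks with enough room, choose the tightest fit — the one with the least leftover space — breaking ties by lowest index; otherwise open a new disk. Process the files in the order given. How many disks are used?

32 GB → disk 1 (remaining 96 GB)
37 GB → disk 1 (remaining 59 GB)
72 GB → disk 2 (remaining 56 GB)
90 GB → disk 3 (remaining 38 GB)
96 GB → disk 4 (remaining 32 GB)
35 GB → disk 3 (remaining 3 GB)
77 GB → disk 5 (remaining 51 GB)
66 GB → disk 6 (remaining 62 GB)
34 GB → disk 5 (remaining 17 GB)
24 GB → disk 4 (remaining 8 GB)
Final disks: [32,37] [72] [90,35] [96,24] [77,34] [66].

6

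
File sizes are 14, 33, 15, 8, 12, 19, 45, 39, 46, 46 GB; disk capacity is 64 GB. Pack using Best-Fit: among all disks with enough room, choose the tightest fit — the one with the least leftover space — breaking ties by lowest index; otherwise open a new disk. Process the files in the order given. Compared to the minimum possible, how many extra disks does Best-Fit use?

1

Best-Fit: [14,33,15] [8,12,19] [45] [39] [46] [46] → 6 disks.
Total size 277 GB; any packing needs at least ⌈277/64⌉ = 5 disks.
An optimal packing achieves that bound: [46,15] [46,14] [45,19] [39,12,8] [33] → 5 disks.
Excess: 6 − 5 = 1.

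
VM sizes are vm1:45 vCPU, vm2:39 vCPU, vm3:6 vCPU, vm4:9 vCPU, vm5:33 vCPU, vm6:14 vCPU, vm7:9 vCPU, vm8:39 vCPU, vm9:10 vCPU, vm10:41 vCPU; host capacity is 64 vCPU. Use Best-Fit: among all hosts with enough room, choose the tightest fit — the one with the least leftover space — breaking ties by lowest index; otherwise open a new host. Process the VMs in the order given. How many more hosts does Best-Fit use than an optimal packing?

Best-Fit: [45,6,9] [39,14,9] [33] [39,10] [41] → 5 hosts.
5 VMs exceed 32 vCPU (half the capacity), and no two of those can share a host, so at least 5 hosts are needed.
So 5 is already optimal.

0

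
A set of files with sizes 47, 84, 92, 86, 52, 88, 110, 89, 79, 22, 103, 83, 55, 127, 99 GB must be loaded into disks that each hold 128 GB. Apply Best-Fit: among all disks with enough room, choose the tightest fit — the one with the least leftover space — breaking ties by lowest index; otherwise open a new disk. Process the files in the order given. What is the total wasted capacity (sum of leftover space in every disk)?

47 GB → disk 1 (remaining 81 GB)
84 GB → disk 2 (remaining 44 GB)
92 GB → disk 3 (remaining 36 GB)
86 GB → disk 4 (remaining 42 GB)
52 GB → disk 1 (remaining 29 GB)
88 GB → disk 5 (remaining 40 GB)
110 GB → disk 6 (remaining 18 GB)
89 GB → disk 7 (remaining 39 GB)
79 GB → disk 8 (remaining 49 GB)
22 GB → disk 1 (remaining 7 GB)
103 GB → disk 9 (remaining 25 GB)
83 GB → disk 10 (remaining 45 GB)
55 GB → disk 11 (remaining 73 GB)
127 GB → disk 12 (remaining 1 GB)
99 GB → disk 13 (remaining 29 GB)
13 disks × 128 GB = 1664 GB; used 1216 GB; unused 448 GB.

448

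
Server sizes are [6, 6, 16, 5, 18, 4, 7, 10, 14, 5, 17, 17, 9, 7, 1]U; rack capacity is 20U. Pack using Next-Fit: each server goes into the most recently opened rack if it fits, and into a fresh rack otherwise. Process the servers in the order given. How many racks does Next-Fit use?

10

rack 1: place 6U, 14U left
rack 1: place 6U, 8U left
rack 2: place 16U, 4U left
rack 3: place 5U, 15U left
rack 4: place 18U, 2U left
rack 5: place 4U, 16U left
rack 5: place 7U, 9U left
rack 6: place 10U, 10U left
rack 7: place 14U, 6U left
rack 7: place 5U, 1U left
rack 8: place 17U, 3U left
rack 9: place 17U, 3U left
rack 10: place 9U, 11U left
rack 10: place 7U, 4U left
rack 10: place 1U, 3U left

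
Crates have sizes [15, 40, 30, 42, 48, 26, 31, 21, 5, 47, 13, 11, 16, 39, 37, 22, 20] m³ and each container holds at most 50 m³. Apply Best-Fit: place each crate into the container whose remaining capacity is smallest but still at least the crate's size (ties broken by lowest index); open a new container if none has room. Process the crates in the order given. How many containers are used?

11

Put 15 m³ in container 1; 35 m³ remain.
Put 40 m³ in container 2; 10 m³ remain.
Put 30 m³ in container 1; 5 m³ remain.
Put 42 m³ in container 3; 8 m³ remain.
Put 48 m³ in container 4; 2 m³ remain.
Put 26 m³ in container 5; 24 m³ remain.
Put 31 m³ in container 6; 19 m³ remain.
Put 21 m³ in container 5; 3 m³ remain.
Put 5 m³ in container 1; 0 m³ remain.
Put 47 m³ in container 7; 3 m³ remain.
Put 13 m³ in container 6; 6 m³ remain.
Put 11 m³ in container 8; 39 m³ remain.
Put 16 m³ in container 8; 23 m³ remain.
Put 39 m³ in container 9; 11 m³ remain.
Put 37 m³ in container 10; 13 m³ remain.
Put 22 m³ in container 8; 1 m³ remain.
Put 20 m³ in container 11; 30 m³ remain.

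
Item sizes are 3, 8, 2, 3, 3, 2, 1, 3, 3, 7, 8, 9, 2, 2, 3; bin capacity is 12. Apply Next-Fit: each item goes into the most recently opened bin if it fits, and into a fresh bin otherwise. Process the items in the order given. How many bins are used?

Put 3 in bin 1; 9 remain.
Put 8 in bin 1; 1 remain.
Put 2 in bin 2; 10 remain.
Put 3 in bin 2; 7 remain.
Put 3 in bin 2; 4 remain.
Put 2 in bin 2; 2 remain.
Put 1 in bin 2; 1 remain.
Put 3 in bin 3; 9 remain.
Put 3 in bin 3; 6 remain.
Put 7 in bin 4; 5 remain.
Put 8 in bin 5; 4 remain.
Put 9 in bin 6; 3 remain.
Put 2 in bin 6; 1 remain.
Put 2 in bin 7; 10 remain.
Put 3 in bin 7; 7 remain.
Final bins: [3,8] [2,3,3,2,1] [3,3] [7] [8] [9,2] [2,3].

7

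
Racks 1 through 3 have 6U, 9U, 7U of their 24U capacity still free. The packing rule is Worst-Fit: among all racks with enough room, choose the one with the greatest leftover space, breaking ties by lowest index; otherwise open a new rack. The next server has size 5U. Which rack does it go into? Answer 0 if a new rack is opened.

2

Racks with room: rack 1 (6U), rack 2 (9U), rack 3 (7U).
Most room is rack 2 with 9U free.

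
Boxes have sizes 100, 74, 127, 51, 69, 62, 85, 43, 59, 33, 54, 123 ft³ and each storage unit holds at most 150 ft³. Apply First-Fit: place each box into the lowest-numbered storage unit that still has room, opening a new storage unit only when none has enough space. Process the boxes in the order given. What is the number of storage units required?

100 ft³ → storage unit 1 (remaining 50 ft³)
74 ft³ → storage unit 2 (remaining 76 ft³)
127 ft³ → storage unit 3 (remaining 23 ft³)
51 ft³ → storage unit 2 (remaining 25 ft³)
69 ft³ → storage unit 4 (remaining 81 ft³)
62 ft³ → storage unit 4 (remaining 19 ft³)
85 ft³ → storage unit 5 (remaining 65 ft³)
43 ft³ → storage unit 1 (remaining 7 ft³)
59 ft³ → storage unit 5 (remaining 6 ft³)
33 ft³ → storage unit 6 (remaining 117 ft³)
54 ft³ → storage unit 6 (remaining 63 ft³)
123 ft³ → storage unit 7 (remaining 27 ft³)
Final storage units: [100,43] [74,51] [127] [69,62] [85,59] [33,54] [123].

7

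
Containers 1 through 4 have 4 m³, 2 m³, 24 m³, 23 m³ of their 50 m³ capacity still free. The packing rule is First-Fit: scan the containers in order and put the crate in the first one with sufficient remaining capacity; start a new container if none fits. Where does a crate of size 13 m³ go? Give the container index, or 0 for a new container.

Containers with room: container 3 (24 m³), container 4 (23 m³).
The first with room is container 3.

3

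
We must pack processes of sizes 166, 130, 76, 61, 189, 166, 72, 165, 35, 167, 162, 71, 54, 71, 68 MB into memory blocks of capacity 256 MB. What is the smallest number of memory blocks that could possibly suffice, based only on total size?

7

Total size = 166 + 130 + 76 + 61 + 189 + 166 + 72 + 165 + 35 + 167 + 162 + 71 + 54 + 71 + 68 = 1653 MB.
⌈1653 / 256⌉ = 7.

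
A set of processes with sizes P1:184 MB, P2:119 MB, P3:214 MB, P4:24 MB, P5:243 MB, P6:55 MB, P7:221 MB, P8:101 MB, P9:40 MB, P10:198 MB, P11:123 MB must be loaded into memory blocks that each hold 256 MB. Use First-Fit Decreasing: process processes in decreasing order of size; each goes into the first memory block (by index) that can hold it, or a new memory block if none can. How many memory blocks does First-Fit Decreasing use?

7

Sorted descending: 243, 221, 214, 198, 184, 123, 119, 101, 55, 40, 24.
243 MB → memory block 1 (remaining 13 MB)
221 MB → memory block 2 (remaining 35 MB)
214 MB → memory block 3 (remaining 42 MB)
198 MB → memory block 4 (remaining 58 MB)
184 MB → memory block 5 (remaining 72 MB)
123 MB → memory block 6 (remaining 133 MB)
119 MB → memory block 6 (remaining 14 MB)
101 MB → memory block 7 (remaining 155 MB)
55 MB → memory block 4 (remaining 3 MB)
40 MB → memory block 3 (remaining 2 MB)
24 MB → memory block 2 (remaining 11 MB)
Final memory blocks: [243] [221,24] [214,40] [198,55] [184] [123,119] [101].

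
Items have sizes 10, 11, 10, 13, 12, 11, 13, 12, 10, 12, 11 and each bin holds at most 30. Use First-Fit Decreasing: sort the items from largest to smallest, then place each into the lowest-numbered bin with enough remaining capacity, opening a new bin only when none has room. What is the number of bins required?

5

Sorted descending: 13, 13, 12, 12, 12, 11, 11, 11, 10, 10, 10.
13 → bin 1 (remaining 17)
13 → bin 1 (remaining 4)
12 → bin 2 (remaining 18)
12 → bin 2 (remaining 6)
12 → bin 3 (remaining 18)
11 → bin 3 (remaining 7)
11 → bin 4 (remaining 19)
11 → bin 4 (remaining 8)
10 → bin 5 (remaining 20)
10 → bin 5 (remaining 10)
10 → bin 5 (remaining 0)
Final bins: [13,13] [12,12] [12,11] [11,11] [10,10,10].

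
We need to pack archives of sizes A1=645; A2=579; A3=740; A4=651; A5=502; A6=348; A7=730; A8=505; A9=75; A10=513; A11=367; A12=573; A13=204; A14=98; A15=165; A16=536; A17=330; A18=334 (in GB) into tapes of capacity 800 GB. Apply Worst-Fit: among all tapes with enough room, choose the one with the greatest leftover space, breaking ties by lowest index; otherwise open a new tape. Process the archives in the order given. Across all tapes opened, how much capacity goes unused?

1705

tape 1: place A1 (645 GB), 155 GB left
tape 2: place A2 (579 GB), 221 GB left
tape 3: place A3 (740 GB), 60 GB left
tape 4: place A4 (651 GB), 149 GB left
tape 5: place A5 (502 GB), 298 GB left
tape 6: place A6 (348 GB), 452 GB left
tape 7: place A7 (730 GB), 70 GB left
tape 8: place A8 (505 GB), 295 GB left
tape 6: place A9 (75 GB), 377 GB left
tape 9: place A10 (513 GB), 287 GB left
tape 6: place A11 (367 GB), 10 GB left
tape 10: place A12 (573 GB), 227 GB left
tape 5: place A13 (204 GB), 94 GB left
tape 8: place A14 (98 GB), 197 GB left
tape 9: place A15 (165 GB), 122 GB left
tape 11: place A16 (536 GB), 264 GB left
tape 12: place A17 (330 GB), 470 GB left
tape 12: place A18 (334 GB), 136 GB left
12 tapes × 800 GB = 9600 GB; used 7895 GB; unused 1705 GB.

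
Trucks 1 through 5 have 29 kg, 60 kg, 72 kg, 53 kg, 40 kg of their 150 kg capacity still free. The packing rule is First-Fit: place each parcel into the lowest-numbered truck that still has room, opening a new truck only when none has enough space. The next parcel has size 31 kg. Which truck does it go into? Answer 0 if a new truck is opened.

Trucks with room: truck 2 (60 kg), truck 3 (72 kg), truck 4 (53 kg), truck 5 (40 kg).
The first with room is truck 2.

2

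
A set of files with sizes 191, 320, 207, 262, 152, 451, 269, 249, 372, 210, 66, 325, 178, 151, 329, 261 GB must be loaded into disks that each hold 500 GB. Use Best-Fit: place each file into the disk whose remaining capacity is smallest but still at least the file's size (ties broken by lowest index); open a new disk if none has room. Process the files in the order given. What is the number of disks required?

191 GB → disk 1 (remaining 309 GB)
320 GB → disk 2 (remaining 180 GB)
207 GB → disk 1 (remaining 102 GB)
262 GB → disk 3 (remaining 238 GB)
152 GB → disk 2 (remaining 28 GB)
451 GB → disk 4 (remaining 49 GB)
269 GB → disk 5 (remaining 231 GB)
249 GB → disk 6 (remaining 251 GB)
372 GB → disk 7 (remaining 128 GB)
210 GB → disk 5 (remaining 21 GB)
66 GB → disk 1 (remaining 36 GB)
325 GB → disk 8 (remaining 175 GB)
178 GB → disk 3 (remaining 60 GB)
151 GB → disk 8 (remaining 24 GB)
329 GB → disk 9 (remaining 171 GB)
261 GB → disk 10 (remaining 239 GB)
Final disks: [191,207,66] [320,152] [262,178] [451] [269,210] [249] [372] [325,151] [329] [261].

10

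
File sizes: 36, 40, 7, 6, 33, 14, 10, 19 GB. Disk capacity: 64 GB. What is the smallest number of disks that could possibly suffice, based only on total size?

Total size = 36 + 40 + 7 + 6 + 33 + 14 + 10 + 19 = 165 GB.
⌈165 / 64⌉ = 3.

3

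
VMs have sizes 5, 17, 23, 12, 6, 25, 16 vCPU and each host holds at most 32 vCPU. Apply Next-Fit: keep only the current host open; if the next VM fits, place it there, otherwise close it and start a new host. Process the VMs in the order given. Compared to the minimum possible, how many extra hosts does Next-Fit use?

Next-Fit: [5,17] [23] [12,6] [25] [16] → 5 hosts.
Total size 104 vCPU; any packing needs at least ⌈104/32⌉ = 4 hosts.
An optimal packing achieves that bound: [25,6] [23,5] [17,12] [16] → 4 hosts.
Excess: 5 − 4 = 1.

1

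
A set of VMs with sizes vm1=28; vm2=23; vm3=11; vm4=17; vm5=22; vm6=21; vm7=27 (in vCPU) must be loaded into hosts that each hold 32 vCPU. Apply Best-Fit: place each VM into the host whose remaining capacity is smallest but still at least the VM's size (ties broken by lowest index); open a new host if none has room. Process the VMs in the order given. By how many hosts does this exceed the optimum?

Best-Fit: [28] [23] [11,17] [22] [21] [27] → 6 hosts.
6 VMs exceed 16 vCPU (half the capacity), and no two of those can share a host, so at least 6 hosts are needed.
So 6 is already optimal.

0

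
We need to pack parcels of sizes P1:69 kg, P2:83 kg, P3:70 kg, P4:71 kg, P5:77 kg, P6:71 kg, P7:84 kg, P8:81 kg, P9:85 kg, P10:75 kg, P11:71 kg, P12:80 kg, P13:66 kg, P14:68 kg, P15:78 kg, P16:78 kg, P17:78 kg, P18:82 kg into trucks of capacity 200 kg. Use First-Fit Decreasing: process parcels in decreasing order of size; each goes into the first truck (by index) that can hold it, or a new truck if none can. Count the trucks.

Sorted descending: 85, 84, 83, 82, 81, 80, 78, 78, 78, 77, 75, 71, 71, 71, 70, 69, 68, 66.
85 kg → truck 1 (remaining 115 kg)
84 kg → truck 1 (remaining 31 kg)
83 kg → truck 2 (remaining 117 kg)
82 kg → truck 2 (remaining 35 kg)
81 kg → truck 3 (remaining 119 kg)
80 kg → truck 3 (remaining 39 kg)
78 kg → truck 4 (remaining 122 kg)
78 kg → truck 4 (remaining 44 kg)
78 kg → truck 5 (remaining 122 kg)
77 kg → truck 5 (remaining 45 kg)
75 kg → truck 6 (remaining 125 kg)
71 kg → truck 6 (remaining 54 kg)
71 kg → truck 7 (remaining 129 kg)
71 kg → truck 7 (remaining 58 kg)
70 kg → truck 8 (remaining 130 kg)
69 kg → truck 8 (remaining 61 kg)
68 kg → truck 9 (remaining 132 kg)
66 kg → truck 9 (remaining 66 kg)
Final trucks: [85,84] [83,82] [81,80] [78,78] [78,77] [75,71] [71,71] [70,69] [68,66].

9 trucks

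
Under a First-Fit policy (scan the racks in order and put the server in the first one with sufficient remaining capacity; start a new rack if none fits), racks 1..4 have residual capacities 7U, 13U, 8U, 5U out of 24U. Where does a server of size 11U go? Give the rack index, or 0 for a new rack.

Racks with room: rack 2 (13U).
The first with room is rack 2.

2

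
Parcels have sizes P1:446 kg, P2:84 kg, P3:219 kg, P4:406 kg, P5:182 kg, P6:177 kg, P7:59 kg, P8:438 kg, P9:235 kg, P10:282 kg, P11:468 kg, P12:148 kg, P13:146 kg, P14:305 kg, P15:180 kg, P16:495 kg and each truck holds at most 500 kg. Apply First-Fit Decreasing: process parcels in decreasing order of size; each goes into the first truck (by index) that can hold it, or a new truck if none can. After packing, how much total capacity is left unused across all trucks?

Sorted descending: 495, 468, 446, 438, 406, 305, 282, 235, 219, 182, 180, 177, 148, 146, 84, 59.
495 kg → truck 1 (remaining 5 kg)
468 kg → truck 2 (remaining 32 kg)
446 kg → truck 3 (remaining 54 kg)
438 kg → truck 4 (remaining 62 kg)
406 kg → truck 5 (remaining 94 kg)
305 kg → truck 6 (remaining 195 kg)
282 kg → truck 7 (remaining 218 kg)
235 kg → truck 8 (remaining 265 kg)
219 kg → truck 8 (remaining 46 kg)
182 kg → truck 6 (remaining 13 kg)
180 kg → truck 7 (remaining 38 kg)
177 kg → truck 9 (remaining 323 kg)
148 kg → truck 9 (remaining 175 kg)
146 kg → truck 9 (remaining 29 kg)
84 kg → truck 5 (remaining 10 kg)
59 kg → truck 4 (remaining 3 kg)
9 trucks × 500 kg = 4500 kg; used 4270 kg; unused 230 kg.

230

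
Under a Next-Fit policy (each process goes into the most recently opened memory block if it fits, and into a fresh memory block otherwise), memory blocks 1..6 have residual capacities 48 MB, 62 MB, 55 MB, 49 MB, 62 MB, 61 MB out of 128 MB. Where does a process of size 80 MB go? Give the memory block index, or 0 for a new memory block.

0

Next-Fit only looks at memory block 6, which has 61 MB free.
80 MB does not fit, so a new memory block is opened.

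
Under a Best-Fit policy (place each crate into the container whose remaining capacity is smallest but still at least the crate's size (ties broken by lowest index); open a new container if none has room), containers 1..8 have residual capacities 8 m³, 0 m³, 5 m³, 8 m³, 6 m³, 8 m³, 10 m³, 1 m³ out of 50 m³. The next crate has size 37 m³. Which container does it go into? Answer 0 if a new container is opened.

0

No container has ≥ 37 m³ free, so a new container is opened.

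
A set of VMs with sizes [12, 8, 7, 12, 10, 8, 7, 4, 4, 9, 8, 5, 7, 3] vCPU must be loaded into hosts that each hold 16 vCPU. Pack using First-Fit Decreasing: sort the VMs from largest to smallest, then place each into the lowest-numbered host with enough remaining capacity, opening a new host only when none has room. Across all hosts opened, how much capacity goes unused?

8

Sorted descending: 12, 12, 10, 9, 8, 8, 8, 7, 7, 7, 5, 4, 4, 3.
12 vCPU → host 1 (remaining 4 vCPU)
12 vCPU → host 2 (remaining 4 vCPU)
10 vCPU → host 3 (remaining 6 vCPU)
9 vCPU → host 4 (remaining 7 vCPU)
8 vCPU → host 5 (remaining 8 vCPU)
8 vCPU → host 5 (remaining 0 vCPU)
8 vCPU → host 6 (remaining 8 vCPU)
7 vCPU → host 4 (remaining 0 vCPU)
7 vCPU → host 6 (remaining 1 vCPU)
7 vCPU → host 7 (remaining 9 vCPU)
5 vCPU → host 3 (remaining 1 vCPU)
4 vCPU → host 1 (remaining 0 vCPU)
4 vCPU → host 2 (remaining 0 vCPU)
3 vCPU → host 7 (remaining 6 vCPU)
7 hosts × 16 vCPU = 112 vCPU; used 104 vCPU; unused 8 vCPU.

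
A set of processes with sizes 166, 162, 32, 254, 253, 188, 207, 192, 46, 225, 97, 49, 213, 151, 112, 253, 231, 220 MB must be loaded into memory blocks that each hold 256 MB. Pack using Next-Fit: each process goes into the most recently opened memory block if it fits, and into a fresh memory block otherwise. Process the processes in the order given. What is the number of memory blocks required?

15

166 MB → memory block 1 (remaining 90 MB)
162 MB → memory block 2 (remaining 94 MB)
32 MB → memory block 2 (remaining 62 MB)
254 MB → memory block 3 (remaining 2 MB)
253 MB → memory block 4 (remaining 3 MB)
188 MB → memory block 5 (remaining 68 MB)
207 MB → memory block 6 (remaining 49 MB)
192 MB → memory block 7 (remaining 64 MB)
46 MB → memory block 7 (remaining 18 MB)
225 MB → memory block 8 (remaining 31 MB)
97 MB → memory block 9 (remaining 159 MB)
49 MB → memory block 9 (remaining 110 MB)
213 MB → memory block 10 (remaining 43 MB)
151 MB → memory block 11 (remaining 105 MB)
112 MB → memory block 12 (remaining 144 MB)
253 MB → memory block 13 (remaining 3 MB)
231 MB → memory block 14 (remaining 25 MB)
220 MB → memory block 15 (remaining 36 MB)
Final memory blocks: [166] [162,32] [254] [253] [188] [207] [192,46] [225] [97,49] [213] [151] [112] [253] [231] [220].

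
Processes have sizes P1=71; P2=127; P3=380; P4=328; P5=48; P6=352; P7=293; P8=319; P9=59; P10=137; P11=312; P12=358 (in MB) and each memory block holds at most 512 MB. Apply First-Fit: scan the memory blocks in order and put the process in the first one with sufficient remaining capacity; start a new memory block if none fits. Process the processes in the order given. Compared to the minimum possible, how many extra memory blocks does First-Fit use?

First-Fit: [71,127,48,59,137] [380] [328] [352] [293] [319] [312] [358] → 8 memory blocks.
7 processes exceed 256 MB (half the capacity), and no two of those can share a memory block, so at least 7 memory blocks are needed.
An optimal packing achieves that bound: [380,127] [358,137] [352,71,59] [328,48] [319] [312] [293] → 7 memory blocks.
Excess: 8 − 7 = 1.

1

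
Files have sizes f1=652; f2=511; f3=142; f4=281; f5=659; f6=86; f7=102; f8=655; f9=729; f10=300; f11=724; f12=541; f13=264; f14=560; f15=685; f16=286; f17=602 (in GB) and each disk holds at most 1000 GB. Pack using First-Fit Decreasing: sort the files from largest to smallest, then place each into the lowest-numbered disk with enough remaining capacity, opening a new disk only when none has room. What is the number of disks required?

10 disks

Sorted descending: 729, 724, 685, 659, 655, 652, 602, 560, 541, 511, 300, 286, 281, 264, 142, 102, 86.
Put 729 GB in disk 1; 271 GB remain.
Put 724 GB in disk 2; 276 GB remain.
Put 685 GB in disk 3; 315 GB remain.
Put 659 GB in disk 4; 341 GB remain.
Put 655 GB in disk 5; 345 GB remain.
Put 652 GB in disk 6; 348 GB remain.
Put 602 GB in disk 7; 398 GB remain.
Put 560 GB in disk 8; 440 GB remain.
Put 541 GB in disk 9; 459 GB remain.
Put 511 GB in disk 10; 489 GB remain.
Put 300 GB in disk 3; 15 GB remain.
Put 286 GB in disk 4; 55 GB remain.
Put 281 GB in disk 5; 64 GB remain.
Put 264 GB in disk 1; 7 GB remain.
Put 142 GB in disk 2; 134 GB remain.
Put 102 GB in disk 2; 32 GB remain.
Put 86 GB in disk 6; 262 GB remain.
Final disks: [729,264] [724,142,102] [685,300] [659,286] [655,281] [652,86] [602] [560] [541] [511].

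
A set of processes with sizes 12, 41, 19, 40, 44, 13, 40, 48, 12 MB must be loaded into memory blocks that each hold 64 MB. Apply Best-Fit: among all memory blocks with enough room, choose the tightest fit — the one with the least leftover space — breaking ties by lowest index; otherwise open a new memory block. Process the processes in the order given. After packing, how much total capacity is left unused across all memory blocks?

memory block 1: place 12 MB, 52 MB left
memory block 1: place 41 MB, 11 MB left
memory block 2: place 19 MB, 45 MB left
memory block 2: place 40 MB, 5 MB left
memory block 3: place 44 MB, 20 MB left
memory block 3: place 13 MB, 7 MB left
memory block 4: place 40 MB, 24 MB left
memory block 5: place 48 MB, 16 MB left
memory block 5: place 12 MB, 4 MB left
5 memory blocks × 64 MB = 320 MB; used 269 MB; unused 51 MB.

51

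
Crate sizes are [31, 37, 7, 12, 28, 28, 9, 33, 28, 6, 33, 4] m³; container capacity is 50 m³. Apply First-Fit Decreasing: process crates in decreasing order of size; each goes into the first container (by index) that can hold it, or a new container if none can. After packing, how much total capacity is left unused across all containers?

94

Sorted descending: 37, 33, 33, 31, 28, 28, 28, 12, 9, 7, 6, 4.
37 m³ → container 1 (remaining 13 m³)
33 m³ → container 2 (remaining 17 m³)
33 m³ → container 3 (remaining 17 m³)
31 m³ → container 4 (remaining 19 m³)
28 m³ → container 5 (remaining 22 m³)
28 m³ → container 6 (remaining 22 m³)
28 m³ → container 7 (remaining 22 m³)
12 m³ → container 1 (remaining 1 m³)
9 m³ → container 2 (remaining 8 m³)
7 m³ → container 2 (remaining 1 m³)
6 m³ → container 3 (remaining 11 m³)
4 m³ → container 3 (remaining 7 m³)
7 containers × 50 m³ = 350 m³; used 256 m³; unused 94 m³.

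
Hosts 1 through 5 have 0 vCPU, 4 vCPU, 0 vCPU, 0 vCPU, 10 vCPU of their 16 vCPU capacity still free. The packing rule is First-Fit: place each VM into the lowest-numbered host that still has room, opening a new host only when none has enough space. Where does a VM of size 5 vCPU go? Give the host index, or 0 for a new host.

Hosts with room: host 5 (10 vCPU).
The first with room is host 5.

5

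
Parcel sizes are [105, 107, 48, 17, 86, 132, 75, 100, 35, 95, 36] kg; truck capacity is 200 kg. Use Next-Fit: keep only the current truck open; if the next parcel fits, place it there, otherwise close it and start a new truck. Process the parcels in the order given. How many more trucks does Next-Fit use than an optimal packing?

Next-Fit: [105] [107,48,17] [86] [132] [75,100] [35,95,36] → 6 trucks.
Total size 836 kg; any packing needs at least ⌈836/200⌉ = 5 trucks.
An optimal packing achieves that bound: [132,48,17] [107,86] [105,95] [100,75] [36,35] → 5 trucks.
Excess: 6 − 5 = 1.

1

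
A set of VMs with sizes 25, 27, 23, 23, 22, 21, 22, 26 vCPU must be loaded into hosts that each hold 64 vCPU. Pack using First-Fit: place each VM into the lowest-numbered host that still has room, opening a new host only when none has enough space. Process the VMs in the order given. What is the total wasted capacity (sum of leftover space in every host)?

Put 25 vCPU in host 1; 39 vCPU remain.
Put 27 vCPU in host 1; 12 vCPU remain.
Put 23 vCPU in host 2; 41 vCPU remain.
Put 23 vCPU in host 2; 18 vCPU remain.
Put 22 vCPU in host 3; 42 vCPU remain.
Put 21 vCPU in host 3; 21 vCPU remain.
Put 22 vCPU in host 4; 42 vCPU remain.
Put 26 vCPU in host 4; 16 vCPU remain.
4 hosts × 64 vCPU = 256 vCPU; used 189 vCPU; unused 67 vCPU.

67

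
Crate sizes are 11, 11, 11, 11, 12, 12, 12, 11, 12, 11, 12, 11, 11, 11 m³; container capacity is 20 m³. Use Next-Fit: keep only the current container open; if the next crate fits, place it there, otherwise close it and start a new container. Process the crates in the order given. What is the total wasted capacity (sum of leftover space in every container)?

121

11 m³ → container 1 (remaining 9 m³)
11 m³ → container 2 (remaining 9 m³)
11 m³ → container 3 (remaining 9 m³)
11 m³ → container 4 (remaining 9 m³)
12 m³ → container 5 (remaining 8 m³)
12 m³ → container 6 (remaining 8 m³)
12 m³ → container 7 (remaining 8 m³)
11 m³ → container 8 (remaining 9 m³)
12 m³ → container 9 (remaining 8 m³)
11 m³ → container 10 (remaining 9 m³)
12 m³ → container 11 (remaining 8 m³)
11 m³ → container 12 (remaining 9 m³)
11 m³ → container 13 (remaining 9 m³)
11 m³ → container 14 (remaining 9 m³)
14 containers × 20 m³ = 280 m³; used 159 m³; unused 121 m³.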